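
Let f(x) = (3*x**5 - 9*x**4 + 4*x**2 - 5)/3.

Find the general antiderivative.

Any candidate F(x) must reproduce f(x) exactly when differentiated.
Check: d/dx[x**6/6 - 3*x**5/5 + 4*x**3/9 - 5*x/3] = x**5 - 3*x**4 + 4*x**2/3 - 5/3, which equals f(x).

F(x) = x**6/6 - 3*x**5/5 + 4*x**3/9 - 5*x/3 + C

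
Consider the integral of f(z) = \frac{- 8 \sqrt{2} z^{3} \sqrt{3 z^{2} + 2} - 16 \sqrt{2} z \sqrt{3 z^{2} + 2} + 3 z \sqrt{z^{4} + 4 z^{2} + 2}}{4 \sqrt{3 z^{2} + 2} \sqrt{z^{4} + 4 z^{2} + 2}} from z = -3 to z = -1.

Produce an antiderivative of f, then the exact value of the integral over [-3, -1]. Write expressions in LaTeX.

Whatever form F(z) takes, F'(z) = f(z) is non-negotiable.
F(z) = \frac{\sqrt{3 z^{2} + 2}}{4} - 2 \sqrt{\frac{z^{4}}{2} + 2 z^{2} + 1} is an antiderivative of f.
Check: d/dz[\frac{\sqrt{3 z^{2} + 2}}{4} - 2 \sqrt{\frac{z^{4}}{2} + 2 z^{2} + 1}] = \frac{- 8 \sqrt{2} z^{3} \sqrt{3 z^{2} + 2} - 16 \sqrt{2} z \sqrt{3 z^{2} + 2} + 3 z \sqrt{z^{4} + 4 z^{2} + 2}}{4 \sqrt{3 z^{2} + 2} \sqrt{z^{4} + 4 z^{2} + 2}} = f(z).
F(-1) = - \sqrt{14} + \frac{\sqrt{5}}{4}; F(-3) = - \sqrt{238} + \frac{\sqrt{29}}{4}.
Integral = F(-1) - F(-3) = - \sqrt{14} - \frac{\sqrt{29}}{4} + \frac{\sqrt{5}}{4} + \sqrt{238}.

Antiderivative: F(z) = \frac{\sqrt{3 z^{2} + 2}}{4} - 2 \sqrt{\frac{z^{4}}{2} + 2 z^{2} + 1}; value = - \sqrt{14} - \frac{\sqrt{29}}{4} + \frac{\sqrt{5}}{4} + \sqrt{238}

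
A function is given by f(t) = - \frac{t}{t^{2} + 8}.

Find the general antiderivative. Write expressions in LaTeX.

F(t) = - \frac{\log{\left(\frac{t^{2}}{2} + 4 \right)}}{2} + C

The substitution u = \frac{t^{2}}{2} + 4 works: f is exactly (dF/du)*(du/dt) for that inner function.
Check: d/dt[- \frac{\log{\left(\frac{t^{2}}{2} + 4 \right)}}{2}] = - \frac{t}{t^{2} + 8} = f(t).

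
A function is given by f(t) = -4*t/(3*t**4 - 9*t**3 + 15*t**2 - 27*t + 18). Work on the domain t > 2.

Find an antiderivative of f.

An antiderivative is F(t) = (-16*log(t - 2) + 14*log(t - 1) + log(t**2 + 3) + 6*sqrt(3)*atan(sqrt(3)*t/3))/42.

The denominator factors as 3*(t - 2)*(t - 1)*(t**2 + 3); partial fractions split f into directly integrable pieces: (t + 9)/(21*(t**2 + 3)) + 1/(3*(t - 1)) - 8/(21*(t - 2)).
Check: d/dt[(-16*log(t - 2) + 14*log(t - 1) + log(t**2 + 3) + 6*sqrt(3)*atan(sqrt(3)*t/3))/42] = -4*t/(3*t**4 - 9*t**3 + 15*t**2 - 27*t + 18) = f(t).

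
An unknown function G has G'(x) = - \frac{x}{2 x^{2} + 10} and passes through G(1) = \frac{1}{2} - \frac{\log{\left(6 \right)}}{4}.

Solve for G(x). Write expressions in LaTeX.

G(x) = \frac{1}{2} - \frac{\log{\left(x^{2} + 5 \right)}}{4}

G'(x) matches the chain-rule pattern g'(h)*h' with inner function h(x) = x^{2} + 5; substituting u = h(x) collapses the integral.
A general antiderivative is - \frac{\log{\left(x^{2} + 5 \right)}}{4} + C.
The condition gives C = \frac{1}{2} - \frac{\log{\left(6 \right)}}{4} - (- \frac{\log{\left(6 \right)}}{4}) = \frac{1}{2}.
So G(x) = \frac{1}{2} - \frac{\log{\left(x^{2} + 5 \right)}}{4}.
Check: d/dx[\frac{1}{2} - \frac{\log{\left(x^{2} + 5 \right)}}{4}] = - \frac{x}{2 x^{2} + 10} = G'(x).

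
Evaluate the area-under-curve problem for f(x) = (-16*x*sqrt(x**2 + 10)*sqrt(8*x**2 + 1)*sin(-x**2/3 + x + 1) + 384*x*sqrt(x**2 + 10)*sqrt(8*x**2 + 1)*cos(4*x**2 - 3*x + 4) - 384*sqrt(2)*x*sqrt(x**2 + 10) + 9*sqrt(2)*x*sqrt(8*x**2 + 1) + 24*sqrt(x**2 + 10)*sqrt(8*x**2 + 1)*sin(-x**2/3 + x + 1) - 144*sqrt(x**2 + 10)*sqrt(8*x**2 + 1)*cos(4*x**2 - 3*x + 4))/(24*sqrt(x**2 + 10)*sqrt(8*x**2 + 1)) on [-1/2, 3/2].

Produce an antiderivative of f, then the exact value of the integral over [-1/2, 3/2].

Any candidate F(x) must reproduce f(x) exactly when differentiated.
F(x) = sqrt(2)*(3*sqrt(x**2 + 10) - 16*sqrt(8*x**2 + 1) + 8*sqrt(2)*sin(4*x**2 - 3*x + 4) - 4*sqrt(2)*cos(-x**2/3 + x + 1))/8 is an antiderivative of f.
Check: d/dx[sqrt(2)*(3*sqrt(x**2 + 10) - 16*sqrt(8*x**2 + 1) + 8*sqrt(2)*sin(4*x**2 - 3*x + 4) - 4*sqrt(2)*cos(-x**2/3 + x + 1))/8] = (-16*x*sqrt(x**2 + 10)*sqrt(8*x**2 + 1)*sin(-x**2/3 + x + 1) + 384*x*sqrt(x**2 + 10)*sqrt(8*x**2 + 1)*cos(4*x**2 - 3*x + 4) - 384*sqrt(2)*x*sqrt(x**2 + 10) + 9*sqrt(2)*x*sqrt(8*x**2 + 1) + 24*sqrt(x**2 + 10)*sqrt(8*x**2 + 1)*sin(-x**2/3 + x + 1) - 144*sqrt(x**2 + 10)*sqrt(8*x**2 + 1)*cos(4*x**2 - 3*x + 4))/(24*sqrt(x**2 + 10)*sqrt(8*x**2 + 1)) = f(x).
F(3/2) = -2*sqrt(38) - cos(7/4) + 2*sin(17/2) + 21*sqrt(2)/16; F(-1/2) = -2*sqrt(6) - cos(5/12) + 2*sin(13/2) + 3*sqrt(82)/16.
Integral = F(3/2) - F(-1/2) = -2*sqrt(38) - 3*sqrt(82)/16 - 2*sin(13/2) - cos(7/4) + cos(5/12) + 2*sin(17/2) + 21*sqrt(2)/16 + 2*sqrt(6).

Antiderivative: F(x) = sqrt(2)*(3*sqrt(x**2 + 10) - 16*sqrt(8*x**2 + 1) + 8*sqrt(2)*sin(4*x**2 - 3*x + 4) - 4*sqrt(2)*cos(-x**2/3 + x + 1))/8; value = -2*sqrt(38) - 3*sqrt(82)/16 - 2*sin(13/2) - cos(7/4) + cos(5/12) + 2*sin(17/2) + 21*sqrt(2)/16 + 2*sqrt(6)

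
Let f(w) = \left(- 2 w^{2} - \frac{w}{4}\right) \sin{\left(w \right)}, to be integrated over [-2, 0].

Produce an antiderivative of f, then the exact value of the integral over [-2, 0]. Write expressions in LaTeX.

Antiderivative: F(w) = \frac{8 w^{2} \cos{\left(w \right)} - 16 w \sin{\left(w \right)} + w \cos{\left(w \right)} - \sin{\left(w \right)} - 16 \cos{\left(w \right)}}{4}; value = -4 - \frac{7 \cos{\left(2 \right)}}{2} + \frac{31 \sin{\left(2 \right)}}{4}

A candidate is checked by its d/dw: the result must match f(w).
F(w) = \frac{8 w^{2} \cos{\left(w \right)} - 16 w \sin{\left(w \right)} + w \cos{\left(w \right)} - \sin{\left(w \right)} - 16 \cos{\left(w \right)}}{4} is an antiderivative of f.
Check: d/dw[\frac{8 w^{2} \cos{\left(w \right)} - 16 w \sin{\left(w \right)} + w \cos{\left(w \right)} - \sin{\left(w \right)} - 16 \cos{\left(w \right)}}{4}] = - 2 w^{2} \sin{\left(w \right)} - \frac{w \sin{\left(w \right)}}{4}, which equals f(w).
F(0) = -4; F(-2) = - \frac{31 \sin{\left(2 \right)}}{4} + \frac{7 \cos{\left(2 \right)}}{2}.
Integral = F(0) - F(-2) = -4 - \frac{7 \cos{\left(2 \right)}}{2} + \frac{31 \sin{\left(2 \right)}}{4}.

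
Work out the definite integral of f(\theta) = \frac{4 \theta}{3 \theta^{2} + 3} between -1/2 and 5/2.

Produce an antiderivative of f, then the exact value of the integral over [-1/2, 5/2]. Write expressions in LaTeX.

Antiderivative: F(\theta) = \frac{2 \log{\left(\theta^{2} + 1 \right)}}{3}; value = - \frac{2 \log{\left(\frac{5}{4} \right)}}{3} + \frac{2 \log{\left(\frac{29}{4} \right)}}{3}

f matches the chain-rule pattern g'(h)*h' with inner function h(\theta) = \theta^{2} + 1; substituting u = h(\theta) collapses the integral.
F(\theta) = \frac{2 \log{\left(\theta^{2} + 1 \right)}}{3} is an antiderivative of f.
Check: d/d\theta[\frac{2 \log{\left(\theta^{2} + 1 \right)}}{3}] = \frac{4 \theta}{3 \theta^{2} + 3} = f(\theta).
F(5/2) = \frac{2 \log{\left(\frac{29}{4} \right)}}{3}; F(-1/2) = \frac{2 \log{\left(\frac{5}{4} \right)}}{3}.
Integral = F(5/2) - F(-1/2) = - \frac{2 \log{\left(\frac{5}{4} \right)}}{3} + \frac{2 \log{\left(\frac{29}{4} \right)}}{3}.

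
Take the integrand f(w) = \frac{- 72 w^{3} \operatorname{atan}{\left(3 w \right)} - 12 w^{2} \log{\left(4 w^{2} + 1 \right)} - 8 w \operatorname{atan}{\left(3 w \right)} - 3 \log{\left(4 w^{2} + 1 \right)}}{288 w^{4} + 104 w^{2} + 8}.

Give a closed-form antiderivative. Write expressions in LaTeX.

An antiderivative is F(w) = - \frac{\log{\left(4 w^{2} + 1 \right)} \operatorname{atan}{\left(3 w \right)}}{8}.

f has the shape u'v + uv' for u = - \frac{\operatorname{atan}{\left(3 w \right)}}{8} and v = \log{\left(4 w^{2} + 1 \right)} — it is the derivative of the product u*v.
Check: d/dw[- \frac{\log{\left(4 w^{2} + 1 \right)} \operatorname{atan}{\left(3 w \right)}}{8}] = \frac{- 72 w^{3} \operatorname{atan}{\left(3 w \right)} - 12 w^{2} \log{\left(4 w^{2} + 1 \right)} - 8 w \operatorname{atan}{\left(3 w \right)} - 3 \log{\left(4 w^{2} + 1 \right)}}{288 w^{4} + 104 w^{2} + 8} = f(w).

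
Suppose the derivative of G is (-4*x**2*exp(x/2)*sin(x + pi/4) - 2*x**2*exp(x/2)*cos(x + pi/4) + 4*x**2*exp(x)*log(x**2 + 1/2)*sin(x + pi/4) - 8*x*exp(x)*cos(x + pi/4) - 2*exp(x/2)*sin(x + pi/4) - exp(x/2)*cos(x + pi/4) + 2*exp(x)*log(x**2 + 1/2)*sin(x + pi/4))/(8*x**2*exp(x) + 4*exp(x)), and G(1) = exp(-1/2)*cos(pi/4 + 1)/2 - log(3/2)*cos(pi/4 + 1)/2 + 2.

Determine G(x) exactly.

G(x) = -(exp(x/2)*log(x**2 + 1/2)*cos(x + pi/4) - 4*exp(x/2) - cos(x + pi/4))*exp(-x/2)/2

Recognize the product-rule pattern: G'(x) = u'v + uv' with u = -log(x**2 + 1/2)/2 + exp(-x/2)/2, v = cos(x + pi/4), so integration by parts undoes it.
A general antiderivative is -(log(x**2 + 1/2)/2 - exp(-x/2)/2)*cos(x + pi/4) + C.
The condition gives C = exp(-1/2)*cos(pi/4 + 1)/2 - log(3/2)*cos(pi/4 + 1)/2 + 2 - (exp(-1/2)*cos(pi/4 + 1)/2 - log(3/2)*cos(pi/4 + 1)/2) = 2.
So G(x) = -(exp(x/2)*log(x**2 + 1/2)*cos(x + pi/4) - 4*exp(x/2) - cos(x + pi/4))*exp(-x/2)/2.
Check: d/dx[-(exp(x/2)*log(x**2 + 1/2)*cos(x + pi/4) - 4*exp(x/2) - cos(x + pi/4))*exp(-x/2)/2] = (4*x**2*exp(x/2)*log(x**2 + 1/2)*sin(x + pi/4) - 4*x**2*sin(x + pi/4) - 2*x**2*cos(x + pi/4) - 8*x*exp(x/2)*cos(x + pi/4) + 2*exp(x/2)*log(x**2 + 1/2)*sin(x + pi/4) - 2*sin(x + pi/4) - cos(x + pi/4))/(8*x**2*exp(x/2) + 4*exp(x/2)), which equals G'(x).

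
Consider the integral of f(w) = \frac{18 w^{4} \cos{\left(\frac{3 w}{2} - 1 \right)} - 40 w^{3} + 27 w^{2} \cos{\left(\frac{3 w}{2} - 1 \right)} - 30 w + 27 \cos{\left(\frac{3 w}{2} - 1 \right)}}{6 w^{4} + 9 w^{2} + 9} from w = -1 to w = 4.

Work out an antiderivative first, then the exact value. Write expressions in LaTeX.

Antiderivative: F(w) = \frac{- 5 \log{\left(\frac{2 w^{4}}{3} + w^{2} + 1 \right)} + 6 \sin{\left(\frac{3 w}{2} - 1 \right)}}{3}; value = - \frac{5 \log{\left(\frac{563}{3} \right)}}{3} + 2 \sin{\left(5 \right)} + 2 \sin{\left(\frac{5}{2} \right)} + \frac{5 \log{\left(\frac{8}{3} \right)}}{3}

Check any antiderivative F(w) by computing F'(w) and comparing it with f(w).
F(w) = \frac{- 5 \log{\left(\frac{2 w^{4}}{3} + w^{2} + 1 \right)} + 6 \sin{\left(\frac{3 w}{2} - 1 \right)}}{3} is an antiderivative of f.
Check: d/dw[\frac{- 5 \log{\left(\frac{2 w^{4}}{3} + w^{2} + 1 \right)} + 6 \sin{\left(\frac{3 w}{2} - 1 \right)}}{3}] = \frac{18 w^{4} \cos{\left(\frac{3 w}{2} - 1 \right)} - 40 w^{3} + 27 w^{2} \cos{\left(\frac{3 w}{2} - 1 \right)} - 30 w + 27 \cos{\left(\frac{3 w}{2} - 1 \right)}}{6 w^{4} + 9 w^{2} + 9} = f(w).
F(4) = - \frac{5 \log{\left(\frac{563}{3} \right)}}{3} + 2 \sin{\left(5 \right)}; F(-1) = - \frac{5 \log{\left(\frac{8}{3} \right)}}{3} - 2 \sin{\left(\frac{5}{2} \right)}.
Integral = F(4) - F(-1) = - \frac{5 \log{\left(\frac{563}{3} \right)}}{3} + 2 \sin{\left(5 \right)} + 2 \sin{\left(\frac{5}{2} \right)} + \frac{5 \log{\left(\frac{8}{3} \right)}}{3}.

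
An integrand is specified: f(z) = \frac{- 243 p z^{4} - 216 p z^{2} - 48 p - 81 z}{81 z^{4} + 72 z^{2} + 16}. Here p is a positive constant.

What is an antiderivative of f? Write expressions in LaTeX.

An antiderivative is F(z) = - 3 p z + \frac{3}{4 \left(\frac{3 z^{2}}{2} + \frac{2}{3}\right)}.

For F(z) to be correct the identity F'(z) - f(z) = 0 must hold.
Check: d/dz[- 3 p z + \frac{3}{4 \left(\frac{3 z^{2}}{2} + \frac{2}{3}\right)}] = \frac{- 243 p z^{4} - 216 p z^{2} - 48 p - 81 z}{81 z^{4} + 72 z^{2} + 16} = f(z).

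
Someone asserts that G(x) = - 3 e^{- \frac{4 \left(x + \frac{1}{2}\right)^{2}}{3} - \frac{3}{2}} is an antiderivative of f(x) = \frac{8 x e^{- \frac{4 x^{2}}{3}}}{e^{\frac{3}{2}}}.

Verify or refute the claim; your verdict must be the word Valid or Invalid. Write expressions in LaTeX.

Invalid: d/dx[G] - f = \frac{\left(- 8 x e^{\frac{11}{6}} e^{\frac{4 x}{3}} + 8 x e^{\frac{3}{2}} + 4 e^{\frac{3}{2}}\right) e^{- \frac{4 x}{3}} e^{- \frac{4 x^{2}}{3}}}{e^{\frac{10}{3}}}, which is not 0.

d/dx[G] = \frac{\left(8 x + 4\right) e^{- \frac{4 x}{3}} e^{- \frac{4 x^{2}}{3}}}{e^{\frac{11}{6}}}
d/dx[G] - f(x) = \frac{\left(- 8 x e^{\frac{11}{6}} e^{\frac{4 x}{3}} + 8 x e^{\frac{3}{2}} + 4 e^{\frac{3}{2}}\right) e^{- \frac{4 x}{3}} e^{- \frac{4 x^{2}}{3}}}{e^{\frac{10}{3}}} != 0.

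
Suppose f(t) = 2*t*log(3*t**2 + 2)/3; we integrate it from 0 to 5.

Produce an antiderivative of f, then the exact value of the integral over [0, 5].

Differentiate the proposed F(t) back; it has to land on f(t) exactly.
F(t) = t**2*log(3*t**2 + 2)/3 - t**2/3 + 2*log(3*t**2 + 2)/9 is an antiderivative of f.
Check: d/dt[t**2*log(3*t**2 + 2)/3 - t**2/3 + 2*log(3*t**2 + 2)/9] = 2*t*log(3*t**2 + 2)/3 = f(t).
F(5) = -25/3 + 77*log(77)/9; F(0) = 2*log(2)/9.
Integral = F(5) - F(0) = -25/3 - 2*log(2)/9 + 77*log(77)/9.

Antiderivative: F(t) = t**2*log(3*t**2 + 2)/3 - t**2/3 + 2*log(3*t**2 + 2)/9; value = -25/3 - 2*log(2)/9 + 77*log(77)/9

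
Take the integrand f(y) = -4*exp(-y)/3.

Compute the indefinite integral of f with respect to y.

F(y) = 4*exp(-y)/3 + C

Since d/dy undoes antidifferentiation here, F'(y) = f(y) is required of F(y).
Check: d/dy[4*exp(-y)/3] = -4*exp(-y)/3 = f(y).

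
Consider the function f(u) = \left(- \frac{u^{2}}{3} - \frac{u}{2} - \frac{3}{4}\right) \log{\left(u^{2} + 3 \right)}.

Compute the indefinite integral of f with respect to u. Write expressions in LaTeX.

Whatever form F(u) takes, F'(u) = f(u) is non-negotiable.
Check: d/du[- \frac{u^{3} \log{\left(u^{2} + 3 \right)}}{9} + \frac{2 u^{3}}{27} - \frac{u^{2} \log{\left(u^{2} + 3 \right)}}{4} + \frac{u^{2}}{4} - \frac{3 u \log{\left(u^{2} + 3 \right)}}{4} + \frac{5 u}{6} - \frac{3 \log{\left(u^{2} + 3 \right)}}{4} - \frac{5 \sqrt{3} \operatorname{atan}{\left(\frac{\sqrt{3} u}{3} \right)}}{6}] = - \frac{u^{2} \log{\left(u^{2} + 3 \right)}}{3} - \frac{u \log{\left(u^{2} + 3 \right)}}{2} - \frac{3 \log{\left(u^{2} + 3 \right)}}{4}, which equals f(u).

F(u) = - \frac{u^{3} \log{\left(u^{2} + 3 \right)}}{9} + \frac{2 u^{3}}{27} - \frac{u^{2} \log{\left(u^{2} + 3 \right)}}{4} + \frac{u^{2}}{4} - \frac{3 u \log{\left(u^{2} + 3 \right)}}{4} + \frac{5 u}{6} - \frac{3 \log{\left(u^{2} + 3 \right)}}{4} - \frac{5 \sqrt{3} \operatorname{atan}{\left(\frac{\sqrt{3} u}{3} \right)}}{6} + C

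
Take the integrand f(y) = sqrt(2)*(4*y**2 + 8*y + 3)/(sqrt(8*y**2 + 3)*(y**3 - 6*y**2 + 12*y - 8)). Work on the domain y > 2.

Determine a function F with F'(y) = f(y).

f has the shape u'v + uv' for u = -1/(y - 2)**2 and v = sqrt(4*y**2 + 3/2) — it is the derivative of the product u*v.
Check: d/dy[-sqrt(8*y**2 + 3)/(sqrt(2)*y**2 - 4*sqrt(2)*y + 4*sqrt(2))] = (4*sqrt(2)*y**2 + 8*sqrt(2)*y + 3*sqrt(2))/(y**3*sqrt(8*y**2 + 3) - 6*y**2*sqrt(8*y**2 + 3) + 12*y*sqrt(8*y**2 + 3) - 8*sqrt(8*y**2 + 3)), which equals f(y).

An antiderivative is F(y) = -sqrt(8*y**2 + 3)/(sqrt(2)*y**2 - 4*sqrt(2)*y + 4*sqrt(2)).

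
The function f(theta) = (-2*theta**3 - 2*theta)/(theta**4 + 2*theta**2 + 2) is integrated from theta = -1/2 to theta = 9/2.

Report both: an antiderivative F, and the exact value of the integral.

Antiderivative: F(theta) = -log(theta**4 + 2*theta**2 + 2)/2; value = -log(7241/16)/2 + log(41/16)/2

The substitution u = theta**4 + 2*theta**2 + 2 works: f is exactly (dF/du)*(du/dtheta) for that inner function.
F(theta) = -log(theta**4 + 2*theta**2 + 2)/2 is an antiderivative of f.
Check: d/dtheta[-log(theta**4 + 2*theta**2 + 2)/2] = (-2*theta**3 - 2*theta)/(theta**4 + 2*theta**2 + 2) = f(theta).
F(9/2) = -log(7241/16)/2; F(-1/2) = -log(41/16)/2.
Integral = F(9/2) - F(-1/2) = -log(7241/16)/2 + log(41/16)/2.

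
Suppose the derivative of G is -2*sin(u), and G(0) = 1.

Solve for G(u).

G(u) = 2*cos(u) - 1

Recover the given G'(u) by differentiating a candidate G(u); any mismatch rules it out.
A general antiderivative is 2*cos(u) + C.
The condition gives C = 1 - (2) = -1.
So G(u) = 2*cos(u) - 1.
Check: d/du[2*cos(u) - 1] = -2*sin(u) = G'(u).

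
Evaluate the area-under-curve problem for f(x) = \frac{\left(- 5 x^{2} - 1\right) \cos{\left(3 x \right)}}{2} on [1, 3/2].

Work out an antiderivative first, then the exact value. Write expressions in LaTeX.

Antiderivative: F(x) = \frac{- 45 x^{2} \sin{\left(3 x \right)} - 30 x \cos{\left(3 x \right)} + \sin{\left(3 x \right)}}{54}; value = \frac{5 \cos{\left(3 \right)}}{9} + \frac{22 \sin{\left(3 \right)}}{27} - \frac{5 \cos{\left(\frac{9}{2} \right)}}{6} - \frac{401 \sin{\left(\frac{9}{2} \right)}}{216}

An antiderivative F(x) passes only if d/dx[F] lands on f(x) exactly.
F(x) = \frac{- 45 x^{2} \sin{\left(3 x \right)} - 30 x \cos{\left(3 x \right)} + \sin{\left(3 x \right)}}{54} is an antiderivative of f.
Check: d/dx[\frac{- 45 x^{2} \sin{\left(3 x \right)} - 30 x \cos{\left(3 x \right)} + \sin{\left(3 x \right)}}{54}] = - \frac{5 x^{2} \cos{\left(3 x \right)}}{2} - \frac{\cos{\left(3 x \right)}}{2}, which equals f(x).
F(3/2) = - \frac{5 \cos{\left(\frac{9}{2} \right)}}{6} - \frac{401 \sin{\left(\frac{9}{2} \right)}}{216}; F(1) = - \frac{22 \sin{\left(3 \right)}}{27} - \frac{5 \cos{\left(3 \right)}}{9}.
Integral = F(3/2) - F(1) = \frac{5 \cos{\left(3 \right)}}{9} + \frac{22 \sin{\left(3 \right)}}{27} - \frac{5 \cos{\left(\frac{9}{2} \right)}}{6} - \frac{401 \sin{\left(\frac{9}{2} \right)}}{216}.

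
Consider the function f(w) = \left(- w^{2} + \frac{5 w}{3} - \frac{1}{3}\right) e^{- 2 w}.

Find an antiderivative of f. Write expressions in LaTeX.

An antiderivative is F(w) = \frac{w^{2} e^{- 2 w}}{2} - \frac{w e^{- 2 w}}{3}.

f has the shape u'v + uv' for u = \frac{w^{2}}{2} - \frac{w}{3} and v = e^{- 2 w} — it is the derivative of the product u*v.
Check: d/dw[\frac{w^{2} e^{- 2 w}}{2} - \frac{w e^{- 2 w}}{3}] = \frac{\left(- 3 w^{2} + 5 w - 1\right) e^{- 2 w}}{3}, which equals f(w).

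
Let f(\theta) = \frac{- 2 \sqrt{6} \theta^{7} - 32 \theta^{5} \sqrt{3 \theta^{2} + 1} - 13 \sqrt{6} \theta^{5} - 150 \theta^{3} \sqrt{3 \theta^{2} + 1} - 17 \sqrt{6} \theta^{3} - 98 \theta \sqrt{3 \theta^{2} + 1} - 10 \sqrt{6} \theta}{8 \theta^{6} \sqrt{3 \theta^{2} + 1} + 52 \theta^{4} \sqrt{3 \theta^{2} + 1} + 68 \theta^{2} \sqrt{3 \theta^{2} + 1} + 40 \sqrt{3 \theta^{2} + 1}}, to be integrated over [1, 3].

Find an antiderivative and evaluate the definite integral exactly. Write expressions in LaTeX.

Differentiate the proposed F(\theta) back; it has to land on f(\theta) exactly.
F(\theta) = \frac{\sqrt{3} \left(- \sqrt{2} \sqrt{3 \theta^{2} + 1} - 2 \sqrt{3} \log{\left(\theta^{2} + 5 \right)} - 3 \sqrt{3} \log{\left(\frac{2 \theta^{4}}{3} + \theta^{2} + \frac{2}{3} \right)} + 2 \sqrt{3} \log{\left(2 \right)}\right)}{12} is an antiderivative of f.
Check: d/d\theta[\frac{\sqrt{3} \left(- \sqrt{2} \sqrt{3 \theta^{2} + 1} - 2 \sqrt{3} \log{\left(\theta^{2} + 5 \right)} - 3 \sqrt{3} \log{\left(\frac{2 \theta^{4}}{3} + \theta^{2} + \frac{2}{3} \right)} + 2 \sqrt{3} \log{\left(2 \right)}\right)}{12}] = \frac{- 2 \sqrt{6} \theta^{7} - 32 \theta^{5} \sqrt{3 \theta^{2} + 1} - 13 \sqrt{6} \theta^{5} - 150 \theta^{3} \sqrt{3 \theta^{2} + 1} - 17 \sqrt{6} \theta^{3} - 98 \theta \sqrt{3 \theta^{2} + 1} - 10 \sqrt{6} \theta}{8 \theta^{6} \sqrt{3 \theta^{2} + 1} + 52 \theta^{4} \sqrt{3 \theta^{2} + 1} + 68 \theta^{2} \sqrt{3 \theta^{2} + 1} + 40 \sqrt{3 \theta^{2} + 1}} = f(\theta).
F(3) = - \frac{3 \log{\left(\frac{191}{3} \right)}}{4} - \frac{\log{\left(14 \right)}}{2} - \frac{\sqrt{42}}{6} + \frac{\log{\left(2 \right)}}{2}; F(1) = - \frac{\log{\left(6 \right)}}{2} - \frac{3 \log{\left(\frac{7}{3} \right)}}{4} - \frac{\sqrt{6}}{6} + \frac{\log{\left(2 \right)}}{2}.
Integral = F(3) - F(1) = - \frac{3 \log{\left(\frac{191}{3} \right)}}{4} - \frac{\sqrt{42}}{6} - \frac{\log{\left(7 \right)}}{2} + \frac{\sqrt{6}}{6} + \frac{\log{\left(3 \right)}}{2} + \frac{3 \log{\left(\frac{7}{3} \right)}}{4}.

Antiderivative: F(\theta) = \frac{\sqrt{3} \left(- \sqrt{2} \sqrt{3 \theta^{2} + 1} - 2 \sqrt{3} \log{\left(\theta^{2} + 5 \right)} - 3 \sqrt{3} \log{\left(\frac{2 \theta^{4}}{3} + \theta^{2} + \frac{2}{3} \right)} + 2 \sqrt{3} \log{\left(2 \right)}\right)}{12}; value = - \frac{3 \log{\left(\frac{191}{3} \right)}}{4} - \frac{\sqrt{42}}{6} - \frac{\log{\left(7 \right)}}{2} + \frac{\sqrt{6}}{6} + \frac{\log{\left(3 \right)}}{2} + \frac{3 \log{\left(\frac{7}{3} \right)}}{4}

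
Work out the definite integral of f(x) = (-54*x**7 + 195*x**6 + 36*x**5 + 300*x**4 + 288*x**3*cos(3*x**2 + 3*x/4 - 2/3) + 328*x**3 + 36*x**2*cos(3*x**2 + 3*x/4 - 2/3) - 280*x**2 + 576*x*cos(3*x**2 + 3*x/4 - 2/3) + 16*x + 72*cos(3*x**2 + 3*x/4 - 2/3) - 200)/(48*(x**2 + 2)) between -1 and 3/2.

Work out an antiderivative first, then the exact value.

Antiderivative: F(x) = -(9*x**6 - 39*x**5 - 36*x**4 + 30*x**3 - 20*x**2 + 100*x + 32*log(x**2 + 2) - 48*sin(3*x**2 + 3*x/4 - 2/3))/48; value = -sin(19/12) - 2*log(17/4)/3 + 675/1024 + 2*log(3)/3 + sin(173/24)

Check any antiderivative F(x) by computing F'(x) and comparing it with f(x).
F(x) = -(9*x**6 - 39*x**5 - 36*x**4 + 30*x**3 - 20*x**2 + 100*x + 32*log(x**2 + 2) - 48*sin(3*x**2 + 3*x/4 - 2/3))/48 is an antiderivative of f.
Check: d/dx[-(9*x**6 - 39*x**5 - 36*x**4 + 30*x**3 - 20*x**2 + 100*x + 32*log(x**2 + 2) - 48*sin(3*x**2 + 3*x/4 - 2/3))/48] = (-54*x**7 + 195*x**6 + 36*x**5 + 300*x**4 + 288*x**3*cos(3*x**2 + 3*x/4 - 2/3) + 328*x**3 + 36*x**2*cos(3*x**2 + 3*x/4 - 2/3) - 280*x**2 + 576*x*cos(3*x**2 + 3*x/4 - 2/3) + 16*x + 72*cos(3*x**2 + 3*x/4 - 2/3) - 200)/(48*x**2 + 96), which equals f(x).
F(3/2) = -2*log(17/4)/3 + sin(173/24) + 3619/1024; F(-1) = -2*log(3)/3 + sin(19/12) + 23/8.
Integral = F(3/2) - F(-1) = -sin(19/12) - 2*log(17/4)/3 + 675/1024 + 2*log(3)/3 + sin(173/24).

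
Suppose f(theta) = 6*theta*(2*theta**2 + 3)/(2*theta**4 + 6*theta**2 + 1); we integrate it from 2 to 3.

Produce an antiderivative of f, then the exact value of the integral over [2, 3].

Antiderivative: F(theta) = 3*log(2*theta**4/3 + 2*theta**2 + 1/3)/2; value = -3*log(19)/2 + 3*log(217/3)/2

f matches the chain-rule pattern g'(h)*h' with inner function h(theta) = 2*theta**4/3 + 2*theta**2 + 1/3; substituting u = h(theta) collapses the integral.
F(theta) = 3*log(2*theta**4/3 + 2*theta**2 + 1/3)/2 is an antiderivative of f.
Check: d/dtheta[3*log(2*theta**4/3 + 2*theta**2 + 1/3)/2] = (12*theta**3 + 18*theta)/(2*theta**4 + 6*theta**2 + 1), which equals f(theta).
F(3) = 3*log(217/3)/2; F(2) = 3*log(19)/2.
Integral = F(3) - F(2) = -3*log(19)/2 + 3*log(217/3)/2.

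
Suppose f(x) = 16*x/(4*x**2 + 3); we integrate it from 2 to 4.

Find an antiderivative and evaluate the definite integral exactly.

f matches the chain-rule pattern g'(h)*h' with inner function h(x) = 4*x**2 + 3; substituting u = h(x) collapses the integral.
F(x) = 2*log(4*x**2 + 3) is an antiderivative of f.
Check: d/dx[2*log(4*x**2 + 3)] = 16*x/(4*x**2 + 3) = f(x).
F(4) = 2*log(67); F(2) = 2*log(19).
Integral = F(4) - F(2) = -2*log(19) + 2*log(67).

Antiderivative: F(x) = 2*log(4*x**2 + 3); value = -2*log(19) + 2*log(67)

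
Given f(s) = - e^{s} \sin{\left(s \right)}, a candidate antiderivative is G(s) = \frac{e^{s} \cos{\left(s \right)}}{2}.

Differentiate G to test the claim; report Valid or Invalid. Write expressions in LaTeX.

Invalid: d/ds[G] - f = \frac{e^{s} \sin{\left(s \right)}}{2} + \frac{e^{s} \cos{\left(s \right)}}{2}, which is not 0.

d/ds[G] = - \frac{e^{s} \sin{\left(s \right)}}{2} + \frac{e^{s} \cos{\left(s \right)}}{2}
d/ds[G] - f(s) = \frac{e^{s} \sin{\left(s \right)}}{2} + \frac{e^{s} \cos{\left(s \right)}}{2} != 0.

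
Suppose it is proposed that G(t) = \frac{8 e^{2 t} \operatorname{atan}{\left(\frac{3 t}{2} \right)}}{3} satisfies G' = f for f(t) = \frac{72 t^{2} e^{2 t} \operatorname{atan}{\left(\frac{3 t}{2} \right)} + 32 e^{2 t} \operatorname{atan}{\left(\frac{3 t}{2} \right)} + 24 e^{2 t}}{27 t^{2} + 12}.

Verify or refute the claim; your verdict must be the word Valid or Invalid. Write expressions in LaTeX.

Invalid: d/dt[G] - f = \frac{72 t^{2} e^{2 t} \operatorname{atan}{\left(\frac{3 t}{2} \right)} + 32 e^{2 t} \operatorname{atan}{\left(\frac{3 t}{2} \right)} + 24 e^{2 t}}{27 t^{2} + 12}, which is not 0.

d/dt[G] = \frac{144 t^{2} e^{2 t} \operatorname{atan}{\left(\frac{3 t}{2} \right)} + 64 e^{2 t} \operatorname{atan}{\left(\frac{3 t}{2} \right)} + 48 e^{2 t}}{27 t^{2} + 12}
d/dt[G] - f(t) = \frac{72 t^{2} e^{2 t} \operatorname{atan}{\left(\frac{3 t}{2} \right)} + 32 e^{2 t} \operatorname{atan}{\left(\frac{3 t}{2} \right)} + 24 e^{2 t}}{27 t^{2} + 12} != 0.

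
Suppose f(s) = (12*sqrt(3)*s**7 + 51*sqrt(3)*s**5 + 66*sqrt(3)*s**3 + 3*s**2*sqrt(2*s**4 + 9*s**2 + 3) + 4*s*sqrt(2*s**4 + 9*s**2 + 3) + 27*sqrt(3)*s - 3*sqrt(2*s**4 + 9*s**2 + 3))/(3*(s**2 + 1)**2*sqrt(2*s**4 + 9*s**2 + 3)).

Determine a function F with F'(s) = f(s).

Check any antiderivative F(s) by computing F'(s) and comparing it with f(s).
Check: d/ds[(-2*s - 4/3)/(2*s**2 + 2) + 3*sqrt(2*s**4/3 + 3*s**2 + 1)] = (12*sqrt(3)*s**7 + 51*sqrt(3)*s**5 + 66*sqrt(3)*s**3 + 3*s**2*sqrt(2*s**4 + 9*s**2 + 3) + 4*s*sqrt(2*s**4 + 9*s**2 + 3) + 27*sqrt(3)*s - 3*sqrt(2*s**4 + 9*s**2 + 3))/(3*s**4*sqrt(2*s**4 + 9*s**2 + 3) + 6*s**2*sqrt(2*s**4 + 9*s**2 + 3) + 3*sqrt(2*s**4 + 9*s**2 + 3)), which equals f(s).

An antiderivative is F(s) = (-2*s - 4/3)/(2*s**2 + 2) + 3*sqrt(2*s**4/3 + 3*s**2 + 1).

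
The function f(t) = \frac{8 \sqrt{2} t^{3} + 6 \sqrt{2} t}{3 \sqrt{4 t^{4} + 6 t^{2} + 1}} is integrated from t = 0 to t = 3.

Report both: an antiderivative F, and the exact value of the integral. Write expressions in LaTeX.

The substitution u = 2 t^{4} + 3 t^{2} + \frac{1}{2} works: f is exactly (dF/du)*(du/dt) for that inner function.
F(t) = \frac{2 \sqrt{2 t^{4} + 3 t^{2} + \frac{1}{2}}}{3} is an antiderivative of f.
Check: d/dt[\frac{2 \sqrt{2 t^{4} + 3 t^{2} + \frac{1}{2}}}{3}] = \frac{8 \sqrt{2} t^{3} + 6 \sqrt{2} t}{3 \sqrt{4 t^{4} + 6 t^{2} + 1}} = f(t).
F(3) = \frac{\sqrt{758}}{3}; F(0) = \frac{\sqrt{2}}{3}.
Integral = F(3) - F(0) = - \frac{\sqrt{2}}{3} + \frac{\sqrt{758}}{3}.

Antiderivative: F(t) = \frac{2 \sqrt{2 t^{4} + 3 t^{2} + \frac{1}{2}}}{3}; value = - \frac{\sqrt{2}}{3} + \frac{\sqrt{758}}{3}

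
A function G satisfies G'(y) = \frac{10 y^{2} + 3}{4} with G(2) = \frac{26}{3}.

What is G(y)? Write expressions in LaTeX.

G(y) = \frac{5 y^{3}}{6} + \frac{3 y}{4} + \frac{1}{2}

A candidate passes only if d/dy[G] lands on the given G'(y) exactly.
A general antiderivative is \frac{5 y^{3}}{6} + \frac{3 y}{4} + C.
The condition gives C = \frac{26}{3} - (\frac{49}{6}) = \frac{1}{2}.
So G(y) = \frac{5 y^{3}}{6} + \frac{3 y}{4} + \frac{1}{2}.
Check: d/dy[\frac{5 y^{3}}{6} + \frac{3 y}{4} + \frac{1}{2}] = \frac{5 y^{2}}{2} + \frac{3}{4}, which equals G'(y).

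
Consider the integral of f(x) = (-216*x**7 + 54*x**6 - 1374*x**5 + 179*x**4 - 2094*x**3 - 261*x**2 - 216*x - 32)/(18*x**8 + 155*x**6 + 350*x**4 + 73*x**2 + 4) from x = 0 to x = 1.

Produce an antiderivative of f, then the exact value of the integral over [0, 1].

Antiderivative: F(x) = -3*log(2*x**4/3 + 3*x**2 + 1/3) + 2*atan(x/2) - 3*atan(3*x); value = -3*log(4) - 3*atan(3) - 3*log(3) + 2*atan(1/2)

Differentiate the proposed F(x) back; it has to land on f(x) exactly.
F(x) = -3*log(2*x**4/3 + 3*x**2 + 1/3) + 2*atan(x/2) - 3*atan(3*x) is an antiderivative of f.
Check: d/dx[-3*log(2*x**4/3 + 3*x**2 + 1/3) + 2*atan(x/2) - 3*atan(3*x)] = (-216*x**7 + 54*x**6 - 1374*x**5 + 179*x**4 - 2094*x**3 - 261*x**2 - 216*x - 32)/(18*x**8 + 155*x**6 + 350*x**4 + 73*x**2 + 4) = f(x).
F(1) = -3*log(4) - 3*atan(3) + 2*atan(1/2); F(0) = 3*log(3).
Integral = F(1) - F(0) = -3*log(4) - 3*atan(3) - 3*log(3) + 2*atan(1/2).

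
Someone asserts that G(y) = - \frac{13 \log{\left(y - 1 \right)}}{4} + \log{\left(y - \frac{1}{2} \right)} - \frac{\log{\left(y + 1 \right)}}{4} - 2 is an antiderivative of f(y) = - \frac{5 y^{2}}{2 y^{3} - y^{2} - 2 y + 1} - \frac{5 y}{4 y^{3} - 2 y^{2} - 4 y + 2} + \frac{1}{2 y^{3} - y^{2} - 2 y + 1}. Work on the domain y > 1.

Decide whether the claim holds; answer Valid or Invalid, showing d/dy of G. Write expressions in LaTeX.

d/dy[G] = \frac{- 10 y^{2} - 5 y + 2}{4 y^{3} - 2 y^{2} - 4 y + 2}
This equals f(y) exactly, so the claim holds.

Valid. The derivative of G reproduces f.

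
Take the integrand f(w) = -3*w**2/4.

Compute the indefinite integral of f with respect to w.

F(w) = -w**3/4 + C

Since d/dw undoes antidifferentiation here, F'(w) = f(w) is required of F(w).
Check: d/dw[-w**3/4] = -3*w**2/4 = f(w).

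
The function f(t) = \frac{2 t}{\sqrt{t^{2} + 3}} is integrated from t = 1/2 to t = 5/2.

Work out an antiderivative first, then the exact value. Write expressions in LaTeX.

Antiderivative: F(t) = 2 \sqrt{t^{2} + 3}; value = - \sqrt{13} + \sqrt{37}

f matches the chain-rule pattern g'(h)*h' with inner function h(t) = t^{2} + 3; substituting u = h(t) collapses the integral.
F(t) = 2 \sqrt{t^{2} + 3} is an antiderivative of f.
Check: d/dt[2 \sqrt{t^{2} + 3}] = \frac{2 t}{\sqrt{t^{2} + 3}} = f(t).
F(5/2) = \sqrt{37}; F(1/2) = \sqrt{13}.
Integral = F(5/2) - F(1/2) = - \sqrt{13} + \sqrt{37}.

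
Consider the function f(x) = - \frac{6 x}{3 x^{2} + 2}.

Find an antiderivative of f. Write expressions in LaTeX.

An antiderivative is F(x) = - \log{\left(2 x^{2} + \frac{4}{3} \right)}.

f matches the chain-rule pattern g'(h)*h' with inner function h(x) = 2 x^{2} + \frac{4}{3}; substituting u = h(x) collapses the integral.
Check: d/dx[- \log{\left(2 x^{2} + \frac{4}{3} \right)}] = - \frac{6 x}{3 x^{2} + 2} = f(x).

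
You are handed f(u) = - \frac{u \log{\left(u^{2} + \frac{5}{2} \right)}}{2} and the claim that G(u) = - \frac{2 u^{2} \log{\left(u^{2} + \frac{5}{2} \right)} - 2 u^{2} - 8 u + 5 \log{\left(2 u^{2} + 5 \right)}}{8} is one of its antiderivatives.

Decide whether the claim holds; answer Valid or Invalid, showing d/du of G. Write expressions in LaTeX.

Invalid: d/du[G] - f = 1, which is not 0.

d/du[G] = - \frac{u \log{\left(u^{2} + \frac{5}{2} \right)}}{2} + 1
d/du[G] - f(u) = 1 != 0.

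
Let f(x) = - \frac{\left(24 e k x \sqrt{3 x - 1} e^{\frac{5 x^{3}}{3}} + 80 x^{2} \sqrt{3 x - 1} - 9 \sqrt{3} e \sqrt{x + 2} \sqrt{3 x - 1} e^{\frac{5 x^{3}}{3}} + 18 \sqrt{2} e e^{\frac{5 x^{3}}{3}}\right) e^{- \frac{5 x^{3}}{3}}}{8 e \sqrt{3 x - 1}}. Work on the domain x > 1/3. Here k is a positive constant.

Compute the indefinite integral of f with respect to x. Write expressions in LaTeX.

A first test for any F(x): its x-derivative must equal f(x) identically.
Check: d/dx[\frac{- 6 k x^{2} + 3 \sqrt{3} \left(x + 2\right)^{\frac{3}{2}} - 6 \sqrt{2} \sqrt{3 x - 1} + 8 e^{- \frac{5 x^{3}}{3} - 1}}{4}] = \frac{\left(- 24 e k x \sqrt{3 x - 1} e^{\frac{5 x^{3}}{3}} - 80 x^{2} \sqrt{3 x - 1} + 9 \sqrt{3} e \sqrt{x + 2} \sqrt{3 x - 1} e^{\frac{5 x^{3}}{3}} - 18 \sqrt{2} e e^{\frac{5 x^{3}}{3}}\right) e^{- \frac{5 x^{3}}{3}}}{8 e \sqrt{3 x - 1}}, which equals f(x).

F(x) = \frac{- 6 k x^{2} + 3 \sqrt{3} \left(x + 2\right)^{\frac{3}{2}} - 6 \sqrt{2} \sqrt{3 x - 1} + 8 e^{- \frac{5 x^{3}}{3} - 1}}{4} + C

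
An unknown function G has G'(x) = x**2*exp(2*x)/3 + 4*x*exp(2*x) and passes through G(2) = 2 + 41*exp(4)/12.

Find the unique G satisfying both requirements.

G'(x) has the shape u'v + uv' for u = x**2/6 + 11*x/6 - 11/12 and v = exp(2*x) — it is the derivative of the product u*v.
A general antiderivative is (2*x**2 + 22*x - 11)*exp(2*x)/12 + C.
The condition gives C = 2 + 41*exp(4)/12 - (41*exp(4)/12) = 2.
So G(x) = (2*x**2*exp(2*x) + 22*x*exp(2*x) - 11*exp(2*x) + 24)/12.
Check: d/dx[(2*x**2*exp(2*x) + 22*x*exp(2*x) - 11*exp(2*x) + 24)/12] = x**2*exp(2*x)/3 + 4*x*exp(2*x) = G'(x).

G(x) = (2*x**2*exp(2*x) + 22*x*exp(2*x) - 11*exp(2*x) + 24)/12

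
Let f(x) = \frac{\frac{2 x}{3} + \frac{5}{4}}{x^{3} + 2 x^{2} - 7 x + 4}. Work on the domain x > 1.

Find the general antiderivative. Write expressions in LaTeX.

Factor the denominator (12 \left(x - 1\right)^{2} \left(x + 4\right)) and decompose: f = - \frac{17}{300 \left(x + 4\right)} + \frac{17}{300 \left(x - 1\right)} + \frac{23}{60 \left(x - 1\right)^{2}}; each piece integrates to a log, atan, or power term.
Check: d/dx[- \frac{- 17 x \log{\left(x - 1 \right)} + 17 x \log{\left(x + 4 \right)} + 17 \log{\left(x - 1 \right)} - 17 \log{\left(x + 4 \right)} + 115}{300 \left(x - 1\right)}] = \frac{8 x + 15}{12 x^{3} + 24 x^{2} - 84 x + 48}, which equals f(x).

F(x) = - \frac{- 17 x \log{\left(x - 1 \right)} + 17 x \log{\left(x + 4 \right)} + 17 \log{\left(x - 1 \right)} - 17 \log{\left(x + 4 \right)} + 115}{300 \left(x - 1\right)} + C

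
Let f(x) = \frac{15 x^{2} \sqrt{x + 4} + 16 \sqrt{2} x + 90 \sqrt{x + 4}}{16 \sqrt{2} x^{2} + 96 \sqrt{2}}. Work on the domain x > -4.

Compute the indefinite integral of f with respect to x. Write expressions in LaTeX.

Differentiate the proposed F(x) back; it has to land on f(x) exactly.
Check: d/dx[\frac{5 \sqrt{2} \left(x + 4\right)^{\frac{3}{2}} + 8 \log{\left(x^{2} + 6 \right)}}{16}] = \frac{15 \sqrt{2} x^{2} \sqrt{x + 4} + 32 x + 90 \sqrt{2} \sqrt{x + 4}}{32 x^{2} + 192}, which equals f(x).

F(x) = \frac{5 \sqrt{2} \left(x + 4\right)^{\frac{3}{2}} + 8 \log{\left(x^{2} + 6 \right)}}{16} + C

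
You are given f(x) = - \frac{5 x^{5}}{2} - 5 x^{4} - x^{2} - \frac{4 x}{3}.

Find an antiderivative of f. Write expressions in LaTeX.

An antiderivative is F(x) = \frac{x^{2} \left(- 5 x^{4} - 12 x^{3} - 4 x - 8\right)}{12}.

Integrate term by term and add the pieces.
Check: d/dx[\frac{x^{2} \left(- 5 x^{4} - 12 x^{3} - 4 x - 8\right)}{12}] = - \frac{5 x^{5}}{2} - 5 x^{4} - x^{2} - \frac{4 x}{3} = f(x).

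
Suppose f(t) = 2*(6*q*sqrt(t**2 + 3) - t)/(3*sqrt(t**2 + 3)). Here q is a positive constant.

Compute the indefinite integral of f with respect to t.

A candidate is checked by its d/dt: the result must match f(t).
Check: d/dt[2*(6*q*t - sqrt(t**2 + 3))/3] = (12*q*sqrt(t**2 + 3) - 2*t)/(3*sqrt(t**2 + 3)), which equals f(t).

F(t) = 2*(6*q*t - sqrt(t**2 + 3))/3 + C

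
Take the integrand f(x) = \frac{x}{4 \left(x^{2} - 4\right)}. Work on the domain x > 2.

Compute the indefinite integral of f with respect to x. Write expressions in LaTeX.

The denominator factors as 4 \left(x - 2\right) \left(x + 2\right); partial fractions split f into directly integrable pieces: \frac{1}{8 \left(x + 2\right)} + \frac{1}{8 \left(x - 2\right)}.
Check: d/dx[\frac{\log{\left(x^{2} - 4 \right)}}{8}] = \frac{x}{4 x^{2} - 16}, which equals f(x).

F(x) = \frac{\log{\left(x^{2} - 4 \right)}}{8} + C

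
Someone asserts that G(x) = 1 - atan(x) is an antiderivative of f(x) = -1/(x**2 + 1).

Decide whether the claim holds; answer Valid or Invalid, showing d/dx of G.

d/dx[G] = -1/(x**2 + 1)
This equals f(x) exactly, so the claim holds.

Valid - the claim checks out under differentiation.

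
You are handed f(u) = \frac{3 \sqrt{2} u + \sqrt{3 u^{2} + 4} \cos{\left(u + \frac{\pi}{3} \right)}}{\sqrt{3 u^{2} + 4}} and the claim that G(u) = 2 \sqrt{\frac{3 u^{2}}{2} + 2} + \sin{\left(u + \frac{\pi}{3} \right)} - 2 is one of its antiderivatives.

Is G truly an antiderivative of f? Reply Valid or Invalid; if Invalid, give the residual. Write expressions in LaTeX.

d/du[G] = \frac{3 \sqrt{2} u + \sqrt{3 u^{2} + 4} \cos{\left(u + \frac{\pi}{3} \right)}}{\sqrt{3 u^{2} + 4}}
This equals f(u) exactly, so the claim holds.

Valid - the claim checks out under differentiation.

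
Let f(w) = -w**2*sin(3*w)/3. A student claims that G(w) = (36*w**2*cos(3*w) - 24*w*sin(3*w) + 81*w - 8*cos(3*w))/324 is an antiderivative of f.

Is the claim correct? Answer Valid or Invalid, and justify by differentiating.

d/dw[G] = -w**2*sin(3*w)/3 + 1/4
d/dw[G] - f(w) = 1/4 != 0.

Invalid: d/dw[G] - f = 1/4, which is not 0.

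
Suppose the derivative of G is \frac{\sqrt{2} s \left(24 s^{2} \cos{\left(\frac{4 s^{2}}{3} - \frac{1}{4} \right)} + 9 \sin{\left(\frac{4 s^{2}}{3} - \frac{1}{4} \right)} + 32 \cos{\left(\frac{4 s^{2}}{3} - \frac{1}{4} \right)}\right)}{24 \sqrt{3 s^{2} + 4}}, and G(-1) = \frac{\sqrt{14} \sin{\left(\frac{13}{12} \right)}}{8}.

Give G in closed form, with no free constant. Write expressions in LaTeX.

G(s) = \frac{\sqrt{2} \sqrt{3 s^{2} + 4} \sin{\left(\frac{4 s^{2}}{3} - \frac{1}{4} \right)}}{8}

Recognize the product-rule pattern: G'(s) = u'v + uv' with u = \frac{\sqrt{\frac{3 s^{2}}{2} + 2}}{4}, v = \sin{\left(\frac{4 s^{2}}{3} - \frac{1}{4} \right)}, so integration by parts undoes it.
A general antiderivative is \frac{\sqrt{\frac{3 s^{2}}{2} + 2} \sin{\left(\frac{4 s^{2}}{3} - \frac{1}{4} \right)}}{4} + C.
The condition gives C = \frac{\sqrt{14} \sin{\left(\frac{13}{12} \right)}}{8} - (\frac{\sqrt{14} \sin{\left(\frac{13}{12} \right)}}{8}) = 0.
So G(s) = \frac{\sqrt{2} \sqrt{3 s^{2} + 4} \sin{\left(\frac{4 s^{2}}{3} - \frac{1}{4} \right)}}{8}.
Check: d/ds[\frac{\sqrt{2} \sqrt{3 s^{2} + 4} \sin{\left(\frac{4 s^{2}}{3} - \frac{1}{4} \right)}}{8}] = \frac{24 \sqrt{2} s^{3} \cos{\left(\frac{4 s^{2}}{3} - \frac{1}{4} \right)} + 9 \sqrt{2} s \sin{\left(\frac{4 s^{2}}{3} - \frac{1}{4} \right)} + 32 \sqrt{2} s \cos{\left(\frac{4 s^{2}}{3} - \frac{1}{4} \right)}}{24 \sqrt{3 s^{2} + 4}}, which equals G'(s).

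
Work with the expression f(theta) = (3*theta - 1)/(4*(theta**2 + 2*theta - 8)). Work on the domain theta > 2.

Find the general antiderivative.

F(theta) = 5*log(theta - 2)/24 + 13*log(theta + 4)/24 + C

The denominator factors as 4*(theta - 2)*(theta + 4); partial fractions split f into directly integrable pieces: 13/(24*(theta + 4)) + 5/(24*(theta - 2)).
Check: d/dtheta[5*log(theta - 2)/24 + 13*log(theta + 4)/24] = (3*theta - 1)/(4*theta**2 + 8*theta - 32), which equals f(theta).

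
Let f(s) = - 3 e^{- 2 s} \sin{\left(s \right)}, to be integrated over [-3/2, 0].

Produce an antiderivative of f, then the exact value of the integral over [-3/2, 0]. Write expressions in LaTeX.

Antiderivative: F(s) = \frac{6 e^{- 2 s} \sin{\left(s \right)}}{5} + \frac{3 e^{- 2 s} \cos{\left(s \right)}}{5}; value = - \frac{3 e^{3} \cos{\left(\frac{3}{2} \right)}}{5} + \frac{3}{5} + \frac{6 e^{3} \sin{\left(\frac{3}{2} \right)}}{5}

Whatever form F(s) takes, F'(s) = f(s) is non-negotiable.
F(s) = \frac{6 e^{- 2 s} \sin{\left(s \right)}}{5} + \frac{3 e^{- 2 s} \cos{\left(s \right)}}{5} is an antiderivative of f.
Check: d/ds[\frac{6 e^{- 2 s} \sin{\left(s \right)}}{5} + \frac{3 e^{- 2 s} \cos{\left(s \right)}}{5}] = - 3 e^{- 2 s} \sin{\left(s \right)} = f(s).
F(0) = \frac{3}{5}; F(-3/2) = - \frac{6 e^{3} \sin{\left(\frac{3}{2} \right)}}{5} + \frac{3 e^{3} \cos{\left(\frac{3}{2} \right)}}{5}.
Integral = F(0) - F(-3/2) = - \frac{3 e^{3} \cos{\left(\frac{3}{2} \right)}}{5} + \frac{3}{5} + \frac{6 e^{3} \sin{\left(\frac{3}{2} \right)}}{5}.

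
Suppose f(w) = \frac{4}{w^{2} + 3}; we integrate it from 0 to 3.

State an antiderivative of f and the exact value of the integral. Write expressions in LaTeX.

Antiderivative: F(w) = \frac{4 \sqrt{3} \operatorname{atan}{\left(\frac{\sqrt{3} w}{3} \right)}}{3}; value = \frac{4 \sqrt{3} \pi}{9}

Whatever form F(w) takes, F'(w) = f(w) is non-negotiable.
F(w) = \frac{4 \sqrt{3} \operatorname{atan}{\left(\frac{\sqrt{3} w}{3} \right)}}{3} is an antiderivative of f.
Check: d/dw[\frac{4 \sqrt{3} \operatorname{atan}{\left(\frac{\sqrt{3} w}{3} \right)}}{3}] = \frac{4}{w^{2} + 3} = f(w).
F(3) = \frac{4 \sqrt{3} \pi}{9}; F(0) = 0.
Integral = F(3) - F(0) = \frac{4 \sqrt{3} \pi}{9}.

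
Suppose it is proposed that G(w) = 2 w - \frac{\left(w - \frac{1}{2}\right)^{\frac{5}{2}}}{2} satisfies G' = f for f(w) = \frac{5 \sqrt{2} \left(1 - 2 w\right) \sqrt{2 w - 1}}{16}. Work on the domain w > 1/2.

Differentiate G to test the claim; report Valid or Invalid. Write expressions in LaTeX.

d/dw[G] = \frac{\sqrt{2} \left(- 10 w \sqrt{2 w - 1} + 5 \sqrt{2 w - 1} + 16 \sqrt{2}\right)}{16}
d/dw[G] - f(w) = 2 != 0.

Invalid: d/dw[G] - f = 2, which is not 0.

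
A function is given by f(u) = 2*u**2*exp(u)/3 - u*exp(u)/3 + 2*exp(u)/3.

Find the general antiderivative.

Recognize the product-rule pattern: f = v'r + vr' with v = 2*u**2/3 - 5*u/3 + 7/3, r = exp(u), so integration by parts undoes it.
Check: d/du[(2*u**2 - 5*u + 7)*exp(u)/3] = 2*u**2*exp(u)/3 - u*exp(u)/3 + 2*exp(u)/3 = f(u).

F(u) = (2*u**2 - 5*u + 7)*exp(u)/3 + C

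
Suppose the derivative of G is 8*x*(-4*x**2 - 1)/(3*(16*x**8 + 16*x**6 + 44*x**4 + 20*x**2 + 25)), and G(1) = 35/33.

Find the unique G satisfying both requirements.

G'(x) matches the chain-rule pattern g'(h)*h' with inner function h(x) = 2*x**4 + x**2 + 5/2; substituting u = h(x) collapses the integral.
A general antiderivative is 1/(3*(2*x**4 + x**2 + 5/2)) + C.
The condition gives C = 35/33 - (2/33) = 1.
So G(x) = (12*x**4 + 6*x**2 + 17)/(3*(4*x**4 + 2*x**2 + 5)).
Check: d/dx[(12*x**4 + 6*x**2 + 17)/(3*(4*x**4 + 2*x**2 + 5))] = (-32*x**3 - 8*x)/(48*x**8 + 48*x**6 + 132*x**4 + 60*x**2 + 75), which equals G'(x).

G(x) = (12*x**4 + 6*x**2 + 17)/(3*(4*x**4 + 2*x**2 + 5))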